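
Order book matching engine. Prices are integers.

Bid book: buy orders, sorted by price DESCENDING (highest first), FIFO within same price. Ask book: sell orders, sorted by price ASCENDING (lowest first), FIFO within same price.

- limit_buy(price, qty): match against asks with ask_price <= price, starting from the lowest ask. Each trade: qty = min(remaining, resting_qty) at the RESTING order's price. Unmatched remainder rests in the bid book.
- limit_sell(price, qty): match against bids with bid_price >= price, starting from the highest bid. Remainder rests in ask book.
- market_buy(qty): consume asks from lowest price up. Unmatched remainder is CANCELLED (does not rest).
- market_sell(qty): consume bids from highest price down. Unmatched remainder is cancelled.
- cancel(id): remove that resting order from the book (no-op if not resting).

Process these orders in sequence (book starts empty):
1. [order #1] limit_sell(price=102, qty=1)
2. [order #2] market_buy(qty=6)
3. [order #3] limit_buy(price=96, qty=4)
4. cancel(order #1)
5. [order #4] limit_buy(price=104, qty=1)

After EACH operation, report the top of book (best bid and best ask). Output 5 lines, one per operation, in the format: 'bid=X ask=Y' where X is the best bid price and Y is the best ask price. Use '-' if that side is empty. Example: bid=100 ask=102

Answer: bid=- ask=102
bid=- ask=-
bid=96 ask=-
bid=96 ask=-
bid=104 ask=-

Derivation:
After op 1 [order #1] limit_sell(price=102, qty=1): fills=none; bids=[-] asks=[#1:1@102]
After op 2 [order #2] market_buy(qty=6): fills=#2x#1:1@102; bids=[-] asks=[-]
After op 3 [order #3] limit_buy(price=96, qty=4): fills=none; bids=[#3:4@96] asks=[-]
After op 4 cancel(order #1): fills=none; bids=[#3:4@96] asks=[-]
After op 5 [order #4] limit_buy(price=104, qty=1): fills=none; bids=[#4:1@104 #3:4@96] asks=[-]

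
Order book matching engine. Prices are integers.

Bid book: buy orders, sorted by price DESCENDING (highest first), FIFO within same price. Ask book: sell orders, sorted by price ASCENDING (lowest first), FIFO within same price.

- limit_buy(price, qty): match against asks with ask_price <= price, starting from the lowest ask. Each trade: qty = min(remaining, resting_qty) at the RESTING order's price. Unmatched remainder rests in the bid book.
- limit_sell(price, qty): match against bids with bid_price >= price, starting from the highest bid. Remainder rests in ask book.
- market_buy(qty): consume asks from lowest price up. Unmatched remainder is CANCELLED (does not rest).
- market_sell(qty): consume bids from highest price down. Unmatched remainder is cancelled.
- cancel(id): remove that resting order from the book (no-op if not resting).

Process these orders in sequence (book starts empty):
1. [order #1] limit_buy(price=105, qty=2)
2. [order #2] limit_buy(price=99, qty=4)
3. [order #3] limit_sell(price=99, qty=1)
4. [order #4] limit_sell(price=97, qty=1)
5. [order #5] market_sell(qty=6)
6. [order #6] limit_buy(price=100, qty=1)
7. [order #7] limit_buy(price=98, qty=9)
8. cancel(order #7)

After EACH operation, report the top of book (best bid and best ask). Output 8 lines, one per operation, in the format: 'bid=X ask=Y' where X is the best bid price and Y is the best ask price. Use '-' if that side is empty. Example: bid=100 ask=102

After op 1 [order #1] limit_buy(price=105, qty=2): fills=none; bids=[#1:2@105] asks=[-]
After op 2 [order #2] limit_buy(price=99, qty=4): fills=none; bids=[#1:2@105 #2:4@99] asks=[-]
After op 3 [order #3] limit_sell(price=99, qty=1): fills=#1x#3:1@105; bids=[#1:1@105 #2:4@99] asks=[-]
After op 4 [order #4] limit_sell(price=97, qty=1): fills=#1x#4:1@105; bids=[#2:4@99] asks=[-]
After op 5 [order #5] market_sell(qty=6): fills=#2x#5:4@99; bids=[-] asks=[-]
After op 6 [order #6] limit_buy(price=100, qty=1): fills=none; bids=[#6:1@100] asks=[-]
After op 7 [order #7] limit_buy(price=98, qty=9): fills=none; bids=[#6:1@100 #7:9@98] asks=[-]
After op 8 cancel(order #7): fills=none; bids=[#6:1@100] asks=[-]

Answer: bid=105 ask=-
bid=105 ask=-
bid=105 ask=-
bid=99 ask=-
bid=- ask=-
bid=100 ask=-
bid=100 ask=-
bid=100 ask=-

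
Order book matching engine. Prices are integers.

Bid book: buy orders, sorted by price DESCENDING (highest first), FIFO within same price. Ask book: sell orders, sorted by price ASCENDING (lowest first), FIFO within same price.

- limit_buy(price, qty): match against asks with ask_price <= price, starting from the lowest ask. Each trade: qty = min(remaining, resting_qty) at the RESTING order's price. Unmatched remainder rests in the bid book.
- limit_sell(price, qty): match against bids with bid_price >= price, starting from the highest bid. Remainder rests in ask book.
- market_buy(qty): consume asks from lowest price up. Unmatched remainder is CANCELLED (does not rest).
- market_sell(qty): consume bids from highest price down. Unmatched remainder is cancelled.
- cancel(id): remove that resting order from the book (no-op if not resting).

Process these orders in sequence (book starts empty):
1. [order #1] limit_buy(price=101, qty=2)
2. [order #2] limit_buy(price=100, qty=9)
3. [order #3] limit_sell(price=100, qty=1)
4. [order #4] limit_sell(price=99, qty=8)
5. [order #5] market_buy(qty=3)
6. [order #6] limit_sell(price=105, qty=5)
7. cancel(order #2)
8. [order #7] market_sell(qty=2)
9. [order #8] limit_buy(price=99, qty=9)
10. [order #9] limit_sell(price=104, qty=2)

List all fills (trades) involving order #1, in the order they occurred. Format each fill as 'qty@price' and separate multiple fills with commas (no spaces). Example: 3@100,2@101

Answer: 1@101,1@101

Derivation:
After op 1 [order #1] limit_buy(price=101, qty=2): fills=none; bids=[#1:2@101] asks=[-]
After op 2 [order #2] limit_buy(price=100, qty=9): fills=none; bids=[#1:2@101 #2:9@100] asks=[-]
After op 3 [order #3] limit_sell(price=100, qty=1): fills=#1x#3:1@101; bids=[#1:1@101 #2:9@100] asks=[-]
After op 4 [order #4] limit_sell(price=99, qty=8): fills=#1x#4:1@101 #2x#4:7@100; bids=[#2:2@100] asks=[-]
After op 5 [order #5] market_buy(qty=3): fills=none; bids=[#2:2@100] asks=[-]
After op 6 [order #6] limit_sell(price=105, qty=5): fills=none; bids=[#2:2@100] asks=[#6:5@105]
After op 7 cancel(order #2): fills=none; bids=[-] asks=[#6:5@105]
After op 8 [order #7] market_sell(qty=2): fills=none; bids=[-] asks=[#6:5@105]
After op 9 [order #8] limit_buy(price=99, qty=9): fills=none; bids=[#8:9@99] asks=[#6:5@105]
After op 10 [order #9] limit_sell(price=104, qty=2): fills=none; bids=[#8:9@99] asks=[#9:2@104 #6:5@105]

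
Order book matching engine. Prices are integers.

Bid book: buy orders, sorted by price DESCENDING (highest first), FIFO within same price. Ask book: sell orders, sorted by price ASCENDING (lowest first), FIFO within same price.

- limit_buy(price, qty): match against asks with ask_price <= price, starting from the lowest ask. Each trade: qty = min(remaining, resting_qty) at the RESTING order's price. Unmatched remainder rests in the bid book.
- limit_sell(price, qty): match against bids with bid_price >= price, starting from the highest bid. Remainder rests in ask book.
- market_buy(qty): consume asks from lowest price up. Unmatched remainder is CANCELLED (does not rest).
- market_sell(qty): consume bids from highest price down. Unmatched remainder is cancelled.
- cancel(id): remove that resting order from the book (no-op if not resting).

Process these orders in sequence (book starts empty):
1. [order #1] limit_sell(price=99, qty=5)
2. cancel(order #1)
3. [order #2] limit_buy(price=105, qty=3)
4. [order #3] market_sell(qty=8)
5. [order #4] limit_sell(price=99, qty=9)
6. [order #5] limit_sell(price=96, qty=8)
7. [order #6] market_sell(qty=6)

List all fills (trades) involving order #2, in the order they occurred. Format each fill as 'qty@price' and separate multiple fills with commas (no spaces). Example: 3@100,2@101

After op 1 [order #1] limit_sell(price=99, qty=5): fills=none; bids=[-] asks=[#1:5@99]
After op 2 cancel(order #1): fills=none; bids=[-] asks=[-]
After op 3 [order #2] limit_buy(price=105, qty=3): fills=none; bids=[#2:3@105] asks=[-]
After op 4 [order #3] market_sell(qty=8): fills=#2x#3:3@105; bids=[-] asks=[-]
After op 5 [order #4] limit_sell(price=99, qty=9): fills=none; bids=[-] asks=[#4:9@99]
After op 6 [order #5] limit_sell(price=96, qty=8): fills=none; bids=[-] asks=[#5:8@96 #4:9@99]
After op 7 [order #6] market_sell(qty=6): fills=none; bids=[-] asks=[#5:8@96 #4:9@99]

Answer: 3@105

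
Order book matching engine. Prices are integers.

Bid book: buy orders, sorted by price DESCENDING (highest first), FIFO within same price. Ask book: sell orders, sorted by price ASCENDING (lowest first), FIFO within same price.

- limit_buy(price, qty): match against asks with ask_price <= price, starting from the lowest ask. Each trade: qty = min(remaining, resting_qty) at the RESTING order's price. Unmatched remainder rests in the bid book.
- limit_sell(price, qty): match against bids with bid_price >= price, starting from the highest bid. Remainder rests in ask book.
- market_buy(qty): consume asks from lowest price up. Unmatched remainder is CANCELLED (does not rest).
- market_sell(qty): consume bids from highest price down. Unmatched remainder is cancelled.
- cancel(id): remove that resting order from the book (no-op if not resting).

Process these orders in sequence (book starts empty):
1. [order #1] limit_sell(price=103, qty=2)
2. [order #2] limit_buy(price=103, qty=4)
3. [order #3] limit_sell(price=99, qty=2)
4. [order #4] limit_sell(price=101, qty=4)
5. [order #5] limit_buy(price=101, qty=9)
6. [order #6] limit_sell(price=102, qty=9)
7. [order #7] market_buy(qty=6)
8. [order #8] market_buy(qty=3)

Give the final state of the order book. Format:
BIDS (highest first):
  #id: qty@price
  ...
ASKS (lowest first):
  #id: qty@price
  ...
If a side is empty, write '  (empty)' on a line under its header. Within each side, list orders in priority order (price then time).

Answer: BIDS (highest first):
  #5: 5@101
ASKS (lowest first):
  (empty)

Derivation:
After op 1 [order #1] limit_sell(price=103, qty=2): fills=none; bids=[-] asks=[#1:2@103]
After op 2 [order #2] limit_buy(price=103, qty=4): fills=#2x#1:2@103; bids=[#2:2@103] asks=[-]
After op 3 [order #3] limit_sell(price=99, qty=2): fills=#2x#3:2@103; bids=[-] asks=[-]
After op 4 [order #4] limit_sell(price=101, qty=4): fills=none; bids=[-] asks=[#4:4@101]
After op 5 [order #5] limit_buy(price=101, qty=9): fills=#5x#4:4@101; bids=[#5:5@101] asks=[-]
After op 6 [order #6] limit_sell(price=102, qty=9): fills=none; bids=[#5:5@101] asks=[#6:9@102]
After op 7 [order #7] market_buy(qty=6): fills=#7x#6:6@102; bids=[#5:5@101] asks=[#6:3@102]
After op 8 [order #8] market_buy(qty=3): fills=#8x#6:3@102; bids=[#5:5@101] asks=[-]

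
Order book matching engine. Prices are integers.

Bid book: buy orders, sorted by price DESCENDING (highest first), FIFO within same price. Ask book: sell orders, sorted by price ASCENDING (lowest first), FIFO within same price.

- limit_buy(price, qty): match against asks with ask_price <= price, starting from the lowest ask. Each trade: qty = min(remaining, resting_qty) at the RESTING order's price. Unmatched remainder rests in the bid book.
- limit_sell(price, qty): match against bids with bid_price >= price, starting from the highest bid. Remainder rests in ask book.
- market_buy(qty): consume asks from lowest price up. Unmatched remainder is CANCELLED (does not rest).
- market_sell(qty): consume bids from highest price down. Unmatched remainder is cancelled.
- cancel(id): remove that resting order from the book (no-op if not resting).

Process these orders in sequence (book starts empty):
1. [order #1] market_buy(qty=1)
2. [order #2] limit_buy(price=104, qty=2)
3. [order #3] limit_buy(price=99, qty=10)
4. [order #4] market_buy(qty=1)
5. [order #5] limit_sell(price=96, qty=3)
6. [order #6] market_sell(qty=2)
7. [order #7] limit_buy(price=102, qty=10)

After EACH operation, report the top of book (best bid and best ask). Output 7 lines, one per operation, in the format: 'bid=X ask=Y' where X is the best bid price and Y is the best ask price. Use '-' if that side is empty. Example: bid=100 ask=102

Answer: bid=- ask=-
bid=104 ask=-
bid=104 ask=-
bid=104 ask=-
bid=99 ask=-
bid=99 ask=-
bid=102 ask=-

Derivation:
After op 1 [order #1] market_buy(qty=1): fills=none; bids=[-] asks=[-]
After op 2 [order #2] limit_buy(price=104, qty=2): fills=none; bids=[#2:2@104] asks=[-]
After op 3 [order #3] limit_buy(price=99, qty=10): fills=none; bids=[#2:2@104 #3:10@99] asks=[-]
After op 4 [order #4] market_buy(qty=1): fills=none; bids=[#2:2@104 #3:10@99] asks=[-]
After op 5 [order #5] limit_sell(price=96, qty=3): fills=#2x#5:2@104 #3x#5:1@99; bids=[#3:9@99] asks=[-]
After op 6 [order #6] market_sell(qty=2): fills=#3x#6:2@99; bids=[#3:7@99] asks=[-]
After op 7 [order #7] limit_buy(price=102, qty=10): fills=none; bids=[#7:10@102 #3:7@99] asks=[-]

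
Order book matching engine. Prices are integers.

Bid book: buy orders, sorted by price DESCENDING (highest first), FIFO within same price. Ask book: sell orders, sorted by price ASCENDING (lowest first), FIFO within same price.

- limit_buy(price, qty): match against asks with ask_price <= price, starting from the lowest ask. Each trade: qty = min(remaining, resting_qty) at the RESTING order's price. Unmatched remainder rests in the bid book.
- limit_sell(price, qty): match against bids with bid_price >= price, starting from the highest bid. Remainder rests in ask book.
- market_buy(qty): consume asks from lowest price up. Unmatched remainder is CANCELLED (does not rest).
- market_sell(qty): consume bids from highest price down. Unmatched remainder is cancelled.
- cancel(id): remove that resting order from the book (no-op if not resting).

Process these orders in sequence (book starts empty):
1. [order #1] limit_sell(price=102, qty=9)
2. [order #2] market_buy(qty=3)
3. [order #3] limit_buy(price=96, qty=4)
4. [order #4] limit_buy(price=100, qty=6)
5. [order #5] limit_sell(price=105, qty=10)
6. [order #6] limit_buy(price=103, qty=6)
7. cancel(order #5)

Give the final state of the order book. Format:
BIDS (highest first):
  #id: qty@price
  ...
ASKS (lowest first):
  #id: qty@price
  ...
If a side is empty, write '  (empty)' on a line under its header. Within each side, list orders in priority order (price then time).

After op 1 [order #1] limit_sell(price=102, qty=9): fills=none; bids=[-] asks=[#1:9@102]
After op 2 [order #2] market_buy(qty=3): fills=#2x#1:3@102; bids=[-] asks=[#1:6@102]
After op 3 [order #3] limit_buy(price=96, qty=4): fills=none; bids=[#3:4@96] asks=[#1:6@102]
After op 4 [order #4] limit_buy(price=100, qty=6): fills=none; bids=[#4:6@100 #3:4@96] asks=[#1:6@102]
After op 5 [order #5] limit_sell(price=105, qty=10): fills=none; bids=[#4:6@100 #3:4@96] asks=[#1:6@102 #5:10@105]
After op 6 [order #6] limit_buy(price=103, qty=6): fills=#6x#1:6@102; bids=[#4:6@100 #3:4@96] asks=[#5:10@105]
After op 7 cancel(order #5): fills=none; bids=[#4:6@100 #3:4@96] asks=[-]

Answer: BIDS (highest first):
  #4: 6@100
  #3: 4@96
ASKS (lowest first):
  (empty)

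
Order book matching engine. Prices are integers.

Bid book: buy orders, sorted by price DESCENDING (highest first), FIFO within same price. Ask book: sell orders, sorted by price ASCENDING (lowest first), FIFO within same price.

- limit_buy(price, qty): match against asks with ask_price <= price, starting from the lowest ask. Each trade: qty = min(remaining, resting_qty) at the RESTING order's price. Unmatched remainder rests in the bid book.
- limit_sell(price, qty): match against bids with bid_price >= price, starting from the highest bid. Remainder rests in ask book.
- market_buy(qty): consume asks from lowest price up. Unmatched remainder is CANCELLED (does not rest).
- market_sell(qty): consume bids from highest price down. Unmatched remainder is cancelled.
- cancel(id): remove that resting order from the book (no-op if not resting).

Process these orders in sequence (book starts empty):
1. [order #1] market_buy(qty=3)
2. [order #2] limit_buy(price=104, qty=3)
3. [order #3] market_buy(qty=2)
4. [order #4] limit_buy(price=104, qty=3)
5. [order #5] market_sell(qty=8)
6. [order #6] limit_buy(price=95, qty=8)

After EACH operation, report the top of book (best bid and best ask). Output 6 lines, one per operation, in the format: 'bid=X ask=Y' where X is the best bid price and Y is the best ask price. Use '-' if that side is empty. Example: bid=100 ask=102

After op 1 [order #1] market_buy(qty=3): fills=none; bids=[-] asks=[-]
After op 2 [order #2] limit_buy(price=104, qty=3): fills=none; bids=[#2:3@104] asks=[-]
After op 3 [order #3] market_buy(qty=2): fills=none; bids=[#2:3@104] asks=[-]
After op 4 [order #4] limit_buy(price=104, qty=3): fills=none; bids=[#2:3@104 #4:3@104] asks=[-]
After op 5 [order #5] market_sell(qty=8): fills=#2x#5:3@104 #4x#5:3@104; bids=[-] asks=[-]
After op 6 [order #6] limit_buy(price=95, qty=8): fills=none; bids=[#6:8@95] asks=[-]

Answer: bid=- ask=-
bid=104 ask=-
bid=104 ask=-
bid=104 ask=-
bid=- ask=-
bid=95 ask=-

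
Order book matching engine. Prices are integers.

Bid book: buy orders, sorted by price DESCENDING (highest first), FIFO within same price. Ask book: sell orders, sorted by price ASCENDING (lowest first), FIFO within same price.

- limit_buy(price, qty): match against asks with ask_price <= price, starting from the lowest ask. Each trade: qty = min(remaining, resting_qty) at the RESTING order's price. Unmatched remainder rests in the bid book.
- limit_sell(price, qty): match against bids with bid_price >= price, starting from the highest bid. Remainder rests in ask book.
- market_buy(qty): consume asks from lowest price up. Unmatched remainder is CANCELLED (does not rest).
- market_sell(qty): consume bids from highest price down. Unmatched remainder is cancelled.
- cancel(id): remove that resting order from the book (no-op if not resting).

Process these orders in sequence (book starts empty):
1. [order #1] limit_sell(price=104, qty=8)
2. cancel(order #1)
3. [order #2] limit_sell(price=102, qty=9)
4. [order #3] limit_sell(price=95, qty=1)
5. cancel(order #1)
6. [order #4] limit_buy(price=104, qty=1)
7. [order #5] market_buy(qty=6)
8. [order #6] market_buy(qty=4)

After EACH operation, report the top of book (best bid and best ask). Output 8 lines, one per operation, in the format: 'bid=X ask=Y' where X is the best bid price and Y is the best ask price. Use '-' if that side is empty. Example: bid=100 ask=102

After op 1 [order #1] limit_sell(price=104, qty=8): fills=none; bids=[-] asks=[#1:8@104]
After op 2 cancel(order #1): fills=none; bids=[-] asks=[-]
After op 3 [order #2] limit_sell(price=102, qty=9): fills=none; bids=[-] asks=[#2:9@102]
After op 4 [order #3] limit_sell(price=95, qty=1): fills=none; bids=[-] asks=[#3:1@95 #2:9@102]
After op 5 cancel(order #1): fills=none; bids=[-] asks=[#3:1@95 #2:9@102]
After op 6 [order #4] limit_buy(price=104, qty=1): fills=#4x#3:1@95; bids=[-] asks=[#2:9@102]
After op 7 [order #5] market_buy(qty=6): fills=#5x#2:6@102; bids=[-] asks=[#2:3@102]
After op 8 [order #6] market_buy(qty=4): fills=#6x#2:3@102; bids=[-] asks=[-]

Answer: bid=- ask=104
bid=- ask=-
bid=- ask=102
bid=- ask=95
bid=- ask=95
bid=- ask=102
bid=- ask=102
bid=- ask=-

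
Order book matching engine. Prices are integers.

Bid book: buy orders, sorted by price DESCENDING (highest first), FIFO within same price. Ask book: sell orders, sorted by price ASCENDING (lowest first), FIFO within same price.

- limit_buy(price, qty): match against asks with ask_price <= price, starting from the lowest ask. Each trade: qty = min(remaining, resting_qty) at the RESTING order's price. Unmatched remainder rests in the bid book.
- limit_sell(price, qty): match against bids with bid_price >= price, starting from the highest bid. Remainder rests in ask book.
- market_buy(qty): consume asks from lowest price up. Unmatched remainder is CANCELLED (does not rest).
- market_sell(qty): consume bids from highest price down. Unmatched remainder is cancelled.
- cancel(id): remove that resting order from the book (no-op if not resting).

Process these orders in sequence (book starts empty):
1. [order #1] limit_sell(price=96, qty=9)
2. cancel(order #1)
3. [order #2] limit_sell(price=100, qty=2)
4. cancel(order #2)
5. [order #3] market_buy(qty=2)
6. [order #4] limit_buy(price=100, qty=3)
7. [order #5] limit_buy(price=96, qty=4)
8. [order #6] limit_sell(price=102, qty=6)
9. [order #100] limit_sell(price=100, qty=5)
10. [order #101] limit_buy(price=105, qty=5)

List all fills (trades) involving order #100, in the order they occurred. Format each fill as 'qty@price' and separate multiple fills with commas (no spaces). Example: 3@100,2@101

After op 1 [order #1] limit_sell(price=96, qty=9): fills=none; bids=[-] asks=[#1:9@96]
After op 2 cancel(order #1): fills=none; bids=[-] asks=[-]
After op 3 [order #2] limit_sell(price=100, qty=2): fills=none; bids=[-] asks=[#2:2@100]
After op 4 cancel(order #2): fills=none; bids=[-] asks=[-]
After op 5 [order #3] market_buy(qty=2): fills=none; bids=[-] asks=[-]
After op 6 [order #4] limit_buy(price=100, qty=3): fills=none; bids=[#4:3@100] asks=[-]
After op 7 [order #5] limit_buy(price=96, qty=4): fills=none; bids=[#4:3@100 #5:4@96] asks=[-]
After op 8 [order #6] limit_sell(price=102, qty=6): fills=none; bids=[#4:3@100 #5:4@96] asks=[#6:6@102]
After op 9 [order #100] limit_sell(price=100, qty=5): fills=#4x#100:3@100; bids=[#5:4@96] asks=[#100:2@100 #6:6@102]
After op 10 [order #101] limit_buy(price=105, qty=5): fills=#101x#100:2@100 #101x#6:3@102; bids=[#5:4@96] asks=[#6:3@102]

Answer: 3@100,2@100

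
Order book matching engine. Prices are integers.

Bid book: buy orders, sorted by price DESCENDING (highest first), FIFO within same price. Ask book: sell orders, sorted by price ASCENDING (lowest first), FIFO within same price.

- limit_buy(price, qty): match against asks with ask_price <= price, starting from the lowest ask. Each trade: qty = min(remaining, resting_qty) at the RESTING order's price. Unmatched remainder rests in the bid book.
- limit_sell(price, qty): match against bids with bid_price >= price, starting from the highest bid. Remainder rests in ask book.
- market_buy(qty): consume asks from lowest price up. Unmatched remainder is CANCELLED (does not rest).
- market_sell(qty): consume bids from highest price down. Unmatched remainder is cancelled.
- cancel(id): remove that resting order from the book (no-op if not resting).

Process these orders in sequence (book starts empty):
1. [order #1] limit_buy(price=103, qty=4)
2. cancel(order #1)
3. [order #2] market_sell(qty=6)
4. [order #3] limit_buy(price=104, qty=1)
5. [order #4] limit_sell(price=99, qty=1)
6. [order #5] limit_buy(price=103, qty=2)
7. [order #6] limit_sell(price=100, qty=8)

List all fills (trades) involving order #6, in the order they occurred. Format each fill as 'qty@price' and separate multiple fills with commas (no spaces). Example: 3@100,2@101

Answer: 2@103

Derivation:
After op 1 [order #1] limit_buy(price=103, qty=4): fills=none; bids=[#1:4@103] asks=[-]
After op 2 cancel(order #1): fills=none; bids=[-] asks=[-]
After op 3 [order #2] market_sell(qty=6): fills=none; bids=[-] asks=[-]
After op 4 [order #3] limit_buy(price=104, qty=1): fills=none; bids=[#3:1@104] asks=[-]
After op 5 [order #4] limit_sell(price=99, qty=1): fills=#3x#4:1@104; bids=[-] asks=[-]
After op 6 [order #5] limit_buy(price=103, qty=2): fills=none; bids=[#5:2@103] asks=[-]
After op 7 [order #6] limit_sell(price=100, qty=8): fills=#5x#6:2@103; bids=[-] asks=[#6:6@100]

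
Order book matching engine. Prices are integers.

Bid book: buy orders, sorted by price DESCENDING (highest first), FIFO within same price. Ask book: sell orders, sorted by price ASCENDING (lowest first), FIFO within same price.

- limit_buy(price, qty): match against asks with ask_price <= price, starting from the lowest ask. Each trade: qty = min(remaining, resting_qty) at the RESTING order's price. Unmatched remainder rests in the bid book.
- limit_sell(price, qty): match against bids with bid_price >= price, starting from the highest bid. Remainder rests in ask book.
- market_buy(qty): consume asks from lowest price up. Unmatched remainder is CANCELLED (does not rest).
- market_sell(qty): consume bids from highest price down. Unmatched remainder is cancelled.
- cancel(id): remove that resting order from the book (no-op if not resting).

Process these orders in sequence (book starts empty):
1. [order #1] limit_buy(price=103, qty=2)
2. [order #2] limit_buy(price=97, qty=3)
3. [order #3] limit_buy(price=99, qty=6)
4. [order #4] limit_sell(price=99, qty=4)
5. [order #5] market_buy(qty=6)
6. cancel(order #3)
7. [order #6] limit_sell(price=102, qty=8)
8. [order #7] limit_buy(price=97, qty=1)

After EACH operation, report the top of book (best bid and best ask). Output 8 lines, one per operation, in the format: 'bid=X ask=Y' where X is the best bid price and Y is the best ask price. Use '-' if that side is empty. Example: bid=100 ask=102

After op 1 [order #1] limit_buy(price=103, qty=2): fills=none; bids=[#1:2@103] asks=[-]
After op 2 [order #2] limit_buy(price=97, qty=3): fills=none; bids=[#1:2@103 #2:3@97] asks=[-]
After op 3 [order #3] limit_buy(price=99, qty=6): fills=none; bids=[#1:2@103 #3:6@99 #2:3@97] asks=[-]
After op 4 [order #4] limit_sell(price=99, qty=4): fills=#1x#4:2@103 #3x#4:2@99; bids=[#3:4@99 #2:3@97] asks=[-]
After op 5 [order #5] market_buy(qty=6): fills=none; bids=[#3:4@99 #2:3@97] asks=[-]
After op 6 cancel(order #3): fills=none; bids=[#2:3@97] asks=[-]
After op 7 [order #6] limit_sell(price=102, qty=8): fills=none; bids=[#2:3@97] asks=[#6:8@102]
After op 8 [order #7] limit_buy(price=97, qty=1): fills=none; bids=[#2:3@97 #7:1@97] asks=[#6:8@102]

Answer: bid=103 ask=-
bid=103 ask=-
bid=103 ask=-
bid=99 ask=-
bid=99 ask=-
bid=97 ask=-
bid=97 ask=102
bid=97 ask=102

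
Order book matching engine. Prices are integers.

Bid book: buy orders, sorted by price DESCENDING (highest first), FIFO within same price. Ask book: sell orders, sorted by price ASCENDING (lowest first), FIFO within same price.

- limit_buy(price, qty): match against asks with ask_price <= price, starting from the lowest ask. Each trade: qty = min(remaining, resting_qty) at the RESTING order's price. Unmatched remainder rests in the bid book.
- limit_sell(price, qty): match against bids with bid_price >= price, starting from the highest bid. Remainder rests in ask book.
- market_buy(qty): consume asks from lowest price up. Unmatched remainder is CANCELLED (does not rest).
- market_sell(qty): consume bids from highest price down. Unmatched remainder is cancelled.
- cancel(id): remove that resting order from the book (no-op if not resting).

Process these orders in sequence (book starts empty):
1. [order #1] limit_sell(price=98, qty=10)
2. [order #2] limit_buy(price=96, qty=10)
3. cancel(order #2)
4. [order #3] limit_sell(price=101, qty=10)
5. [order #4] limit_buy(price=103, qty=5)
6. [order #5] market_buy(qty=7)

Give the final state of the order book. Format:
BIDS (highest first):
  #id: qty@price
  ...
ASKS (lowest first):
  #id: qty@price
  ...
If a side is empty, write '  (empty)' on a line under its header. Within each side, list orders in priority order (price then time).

After op 1 [order #1] limit_sell(price=98, qty=10): fills=none; bids=[-] asks=[#1:10@98]
After op 2 [order #2] limit_buy(price=96, qty=10): fills=none; bids=[#2:10@96] asks=[#1:10@98]
After op 3 cancel(order #2): fills=none; bids=[-] asks=[#1:10@98]
After op 4 [order #3] limit_sell(price=101, qty=10): fills=none; bids=[-] asks=[#1:10@98 #3:10@101]
After op 5 [order #4] limit_buy(price=103, qty=5): fills=#4x#1:5@98; bids=[-] asks=[#1:5@98 #3:10@101]
After op 6 [order #5] market_buy(qty=7): fills=#5x#1:5@98 #5x#3:2@101; bids=[-] asks=[#3:8@101]

Answer: BIDS (highest first):
  (empty)
ASKS (lowest first):
  #3: 8@101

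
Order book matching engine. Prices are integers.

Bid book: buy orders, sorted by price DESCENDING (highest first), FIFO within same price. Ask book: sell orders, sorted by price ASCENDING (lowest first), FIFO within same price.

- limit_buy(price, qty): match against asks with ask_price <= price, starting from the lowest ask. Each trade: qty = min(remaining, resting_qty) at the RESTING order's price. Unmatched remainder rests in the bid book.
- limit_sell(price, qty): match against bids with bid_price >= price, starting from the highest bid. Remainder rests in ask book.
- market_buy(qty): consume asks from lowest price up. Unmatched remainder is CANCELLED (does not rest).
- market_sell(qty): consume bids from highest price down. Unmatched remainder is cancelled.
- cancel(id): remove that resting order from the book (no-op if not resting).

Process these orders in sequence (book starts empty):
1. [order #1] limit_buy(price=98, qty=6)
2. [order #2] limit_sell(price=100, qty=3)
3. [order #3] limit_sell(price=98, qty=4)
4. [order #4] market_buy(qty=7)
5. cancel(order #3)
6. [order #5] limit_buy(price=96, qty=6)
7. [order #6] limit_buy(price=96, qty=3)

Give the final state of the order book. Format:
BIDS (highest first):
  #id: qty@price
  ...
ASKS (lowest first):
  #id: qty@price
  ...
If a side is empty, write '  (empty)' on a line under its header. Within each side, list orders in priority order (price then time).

Answer: BIDS (highest first):
  #1: 2@98
  #5: 6@96
  #6: 3@96
ASKS (lowest first):
  (empty)

Derivation:
After op 1 [order #1] limit_buy(price=98, qty=6): fills=none; bids=[#1:6@98] asks=[-]
After op 2 [order #2] limit_sell(price=100, qty=3): fills=none; bids=[#1:6@98] asks=[#2:3@100]
After op 3 [order #3] limit_sell(price=98, qty=4): fills=#1x#3:4@98; bids=[#1:2@98] asks=[#2:3@100]
After op 4 [order #4] market_buy(qty=7): fills=#4x#2:3@100; bids=[#1:2@98] asks=[-]
After op 5 cancel(order #3): fills=none; bids=[#1:2@98] asks=[-]
After op 6 [order #5] limit_buy(price=96, qty=6): fills=none; bids=[#1:2@98 #5:6@96] asks=[-]
After op 7 [order #6] limit_buy(price=96, qty=3): fills=none; bids=[#1:2@98 #5:6@96 #6:3@96] asks=[-]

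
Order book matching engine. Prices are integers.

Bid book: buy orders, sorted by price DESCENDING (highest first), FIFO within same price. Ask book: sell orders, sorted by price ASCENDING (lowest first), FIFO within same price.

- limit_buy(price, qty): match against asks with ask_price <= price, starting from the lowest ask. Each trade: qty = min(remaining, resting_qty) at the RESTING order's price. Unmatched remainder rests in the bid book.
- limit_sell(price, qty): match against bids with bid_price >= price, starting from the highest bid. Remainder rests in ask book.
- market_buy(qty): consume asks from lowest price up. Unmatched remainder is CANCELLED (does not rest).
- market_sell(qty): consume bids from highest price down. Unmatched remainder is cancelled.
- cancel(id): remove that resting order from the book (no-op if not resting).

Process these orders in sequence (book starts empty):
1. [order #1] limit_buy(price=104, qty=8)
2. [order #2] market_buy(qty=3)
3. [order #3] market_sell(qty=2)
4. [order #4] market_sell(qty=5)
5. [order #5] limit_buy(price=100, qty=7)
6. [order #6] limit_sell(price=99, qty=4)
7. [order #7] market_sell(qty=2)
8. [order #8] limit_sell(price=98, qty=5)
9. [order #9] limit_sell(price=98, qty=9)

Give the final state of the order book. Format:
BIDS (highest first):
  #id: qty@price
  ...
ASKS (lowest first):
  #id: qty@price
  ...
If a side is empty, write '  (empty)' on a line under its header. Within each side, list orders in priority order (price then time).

Answer: BIDS (highest first):
  (empty)
ASKS (lowest first):
  #8: 3@98
  #9: 9@98

Derivation:
After op 1 [order #1] limit_buy(price=104, qty=8): fills=none; bids=[#1:8@104] asks=[-]
After op 2 [order #2] market_buy(qty=3): fills=none; bids=[#1:8@104] asks=[-]
After op 3 [order #3] market_sell(qty=2): fills=#1x#3:2@104; bids=[#1:6@104] asks=[-]
After op 4 [order #4] market_sell(qty=5): fills=#1x#4:5@104; bids=[#1:1@104] asks=[-]
After op 5 [order #5] limit_buy(price=100, qty=7): fills=none; bids=[#1:1@104 #5:7@100] asks=[-]
After op 6 [order #6] limit_sell(price=99, qty=4): fills=#1x#6:1@104 #5x#6:3@100; bids=[#5:4@100] asks=[-]
After op 7 [order #7] market_sell(qty=2): fills=#5x#7:2@100; bids=[#5:2@100] asks=[-]
After op 8 [order #8] limit_sell(price=98, qty=5): fills=#5x#8:2@100; bids=[-] asks=[#8:3@98]
After op 9 [order #9] limit_sell(price=98, qty=9): fills=none; bids=[-] asks=[#8:3@98 #9:9@98]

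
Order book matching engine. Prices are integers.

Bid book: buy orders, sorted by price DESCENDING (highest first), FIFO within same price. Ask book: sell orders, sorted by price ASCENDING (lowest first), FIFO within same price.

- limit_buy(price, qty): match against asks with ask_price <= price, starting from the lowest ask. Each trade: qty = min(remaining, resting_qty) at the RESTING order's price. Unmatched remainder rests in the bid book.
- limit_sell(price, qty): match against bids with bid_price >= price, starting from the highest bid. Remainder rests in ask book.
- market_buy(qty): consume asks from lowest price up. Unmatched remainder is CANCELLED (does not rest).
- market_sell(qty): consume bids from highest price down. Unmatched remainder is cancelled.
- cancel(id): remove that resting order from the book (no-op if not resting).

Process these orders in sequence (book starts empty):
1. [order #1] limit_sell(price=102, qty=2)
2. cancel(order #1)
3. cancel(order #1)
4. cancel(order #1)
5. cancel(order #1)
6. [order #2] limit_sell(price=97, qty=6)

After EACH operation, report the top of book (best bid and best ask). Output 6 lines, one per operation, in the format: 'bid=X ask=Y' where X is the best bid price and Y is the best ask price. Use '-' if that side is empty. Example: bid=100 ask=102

Answer: bid=- ask=102
bid=- ask=-
bid=- ask=-
bid=- ask=-
bid=- ask=-
bid=- ask=97

Derivation:
After op 1 [order #1] limit_sell(price=102, qty=2): fills=none; bids=[-] asks=[#1:2@102]
After op 2 cancel(order #1): fills=none; bids=[-] asks=[-]
After op 3 cancel(order #1): fills=none; bids=[-] asks=[-]
After op 4 cancel(order #1): fills=none; bids=[-] asks=[-]
After op 5 cancel(order #1): fills=none; bids=[-] asks=[-]
After op 6 [order #2] limit_sell(price=97, qty=6): fills=none; bids=[-] asks=[#2:6@97]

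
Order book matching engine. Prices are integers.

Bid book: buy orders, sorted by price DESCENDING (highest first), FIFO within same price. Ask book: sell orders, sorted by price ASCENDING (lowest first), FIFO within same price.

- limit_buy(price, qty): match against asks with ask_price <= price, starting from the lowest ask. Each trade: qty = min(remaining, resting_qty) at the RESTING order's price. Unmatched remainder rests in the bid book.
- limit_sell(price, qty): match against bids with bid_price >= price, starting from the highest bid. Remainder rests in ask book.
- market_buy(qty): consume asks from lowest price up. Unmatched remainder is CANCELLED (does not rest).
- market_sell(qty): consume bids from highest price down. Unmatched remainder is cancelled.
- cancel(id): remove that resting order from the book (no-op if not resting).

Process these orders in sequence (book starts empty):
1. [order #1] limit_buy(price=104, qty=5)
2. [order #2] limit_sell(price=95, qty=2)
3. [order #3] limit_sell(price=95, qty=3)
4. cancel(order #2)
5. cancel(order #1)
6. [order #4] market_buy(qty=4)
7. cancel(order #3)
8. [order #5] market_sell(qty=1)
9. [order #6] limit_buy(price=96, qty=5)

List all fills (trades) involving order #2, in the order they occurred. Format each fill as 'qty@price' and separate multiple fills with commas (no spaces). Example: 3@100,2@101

After op 1 [order #1] limit_buy(price=104, qty=5): fills=none; bids=[#1:5@104] asks=[-]
After op 2 [order #2] limit_sell(price=95, qty=2): fills=#1x#2:2@104; bids=[#1:3@104] asks=[-]
After op 3 [order #3] limit_sell(price=95, qty=3): fills=#1x#3:3@104; bids=[-] asks=[-]
After op 4 cancel(order #2): fills=none; bids=[-] asks=[-]
After op 5 cancel(order #1): fills=none; bids=[-] asks=[-]
After op 6 [order #4] market_buy(qty=4): fills=none; bids=[-] asks=[-]
After op 7 cancel(order #3): fills=none; bids=[-] asks=[-]
After op 8 [order #5] market_sell(qty=1): fills=none; bids=[-] asks=[-]
After op 9 [order #6] limit_buy(price=96, qty=5): fills=none; bids=[#6:5@96] asks=[-]

Answer: 2@104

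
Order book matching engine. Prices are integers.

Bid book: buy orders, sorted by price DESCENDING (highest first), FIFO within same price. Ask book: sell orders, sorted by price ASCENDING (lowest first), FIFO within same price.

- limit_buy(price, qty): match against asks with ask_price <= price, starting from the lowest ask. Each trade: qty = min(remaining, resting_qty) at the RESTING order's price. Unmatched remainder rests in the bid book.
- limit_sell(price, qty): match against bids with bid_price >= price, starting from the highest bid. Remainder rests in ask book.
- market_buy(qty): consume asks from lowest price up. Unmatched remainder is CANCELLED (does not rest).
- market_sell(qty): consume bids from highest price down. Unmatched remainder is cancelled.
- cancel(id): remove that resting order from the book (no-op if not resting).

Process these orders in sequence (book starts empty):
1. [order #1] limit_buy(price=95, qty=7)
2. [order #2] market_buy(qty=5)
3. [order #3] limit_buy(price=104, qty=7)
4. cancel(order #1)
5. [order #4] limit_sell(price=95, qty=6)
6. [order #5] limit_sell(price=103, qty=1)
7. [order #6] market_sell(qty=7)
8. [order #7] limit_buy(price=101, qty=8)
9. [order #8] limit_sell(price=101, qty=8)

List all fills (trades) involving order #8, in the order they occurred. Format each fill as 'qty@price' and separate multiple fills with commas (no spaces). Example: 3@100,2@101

After op 1 [order #1] limit_buy(price=95, qty=7): fills=none; bids=[#1:7@95] asks=[-]
After op 2 [order #2] market_buy(qty=5): fills=none; bids=[#1:7@95] asks=[-]
After op 3 [order #3] limit_buy(price=104, qty=7): fills=none; bids=[#3:7@104 #1:7@95] asks=[-]
After op 4 cancel(order #1): fills=none; bids=[#3:7@104] asks=[-]
After op 5 [order #4] limit_sell(price=95, qty=6): fills=#3x#4:6@104; bids=[#3:1@104] asks=[-]
After op 6 [order #5] limit_sell(price=103, qty=1): fills=#3x#5:1@104; bids=[-] asks=[-]
After op 7 [order #6] market_sell(qty=7): fills=none; bids=[-] asks=[-]
After op 8 [order #7] limit_buy(price=101, qty=8): fills=none; bids=[#7:8@101] asks=[-]
After op 9 [order #8] limit_sell(price=101, qty=8): fills=#7x#8:8@101; bids=[-] asks=[-]

Answer: 8@101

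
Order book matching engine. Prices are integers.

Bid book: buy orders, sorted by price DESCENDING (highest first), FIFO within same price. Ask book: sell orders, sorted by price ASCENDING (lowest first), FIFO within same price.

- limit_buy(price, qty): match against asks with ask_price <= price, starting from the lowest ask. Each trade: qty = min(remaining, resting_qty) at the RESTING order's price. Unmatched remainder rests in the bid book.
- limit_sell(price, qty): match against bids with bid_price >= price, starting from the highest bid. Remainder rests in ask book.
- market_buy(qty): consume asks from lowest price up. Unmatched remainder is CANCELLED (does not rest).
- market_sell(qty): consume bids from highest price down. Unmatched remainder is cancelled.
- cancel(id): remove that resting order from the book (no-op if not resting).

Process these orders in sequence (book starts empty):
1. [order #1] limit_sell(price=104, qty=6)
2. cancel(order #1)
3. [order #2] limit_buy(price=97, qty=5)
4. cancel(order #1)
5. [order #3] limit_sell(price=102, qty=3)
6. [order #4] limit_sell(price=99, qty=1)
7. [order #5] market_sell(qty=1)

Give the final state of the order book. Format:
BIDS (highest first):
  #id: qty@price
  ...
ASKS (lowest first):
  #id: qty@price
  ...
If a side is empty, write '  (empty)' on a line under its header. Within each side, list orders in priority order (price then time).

Answer: BIDS (highest first):
  #2: 4@97
ASKS (lowest first):
  #4: 1@99
  #3: 3@102

Derivation:
After op 1 [order #1] limit_sell(price=104, qty=6): fills=none; bids=[-] asks=[#1:6@104]
After op 2 cancel(order #1): fills=none; bids=[-] asks=[-]
After op 3 [order #2] limit_buy(price=97, qty=5): fills=none; bids=[#2:5@97] asks=[-]
After op 4 cancel(order #1): fills=none; bids=[#2:5@97] asks=[-]
After op 5 [order #3] limit_sell(price=102, qty=3): fills=none; bids=[#2:5@97] asks=[#3:3@102]
After op 6 [order #4] limit_sell(price=99, qty=1): fills=none; bids=[#2:5@97] asks=[#4:1@99 #3:3@102]
After op 7 [order #5] market_sell(qty=1): fills=#2x#5:1@97; bids=[#2:4@97] asks=[#4:1@99 #3:3@102]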